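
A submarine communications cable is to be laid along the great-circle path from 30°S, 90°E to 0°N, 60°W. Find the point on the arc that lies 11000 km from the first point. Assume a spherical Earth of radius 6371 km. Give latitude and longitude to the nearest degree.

≈ 29°S, 32°W

Convert each endpoint to a unit vector on the sphere (x = cos φ cos λ, y = cos φ sin λ, z = sin φ).
The central angle between the endpoints is δ = arccos(p₁·p₂) ≈ 2.419 rad (138.6°). The total great-circle distance is δ·R ≈ 2.419 × 6371 ≈ 15411 km, so the target fraction is f = 11000/15411 ≈ 0.714.
Interpolate at f ≈ 0.714 with slerp weights a = sin((1−f)δ)/sin δ ≈ 0.965, b = sin(fδ)/sin δ ≈ 1.494.
p = a·p₁ + b·p₂ ≈ (0.747, -0.458, -0.483); φ = arcsin(p_z) ≈ -28.85°, λ = atan2(p_y, p_x) ≈ -31.51°.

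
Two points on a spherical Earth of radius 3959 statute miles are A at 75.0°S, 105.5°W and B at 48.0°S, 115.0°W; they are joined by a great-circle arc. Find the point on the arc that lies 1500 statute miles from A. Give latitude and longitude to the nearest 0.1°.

≈ 53.6°S, 114.1°W

Convert each endpoint to a unit vector on the sphere (x = cos φ cos λ, y = cos φ sin λ, z = sin φ).
The central angle between the endpoints is δ = arccos(p₁·p₂) ≈ 0.476 rad (27.3°). The total great-circle distance is δ·R ≈ 0.476 × 3959 ≈ 1886 mi, so the target fraction is f = 1500/1886 ≈ 0.795.
Interpolate at f ≈ 0.795 with slerp weights a = sin((1−f)δ)/sin δ ≈ 0.212, b = sin(fδ)/sin δ ≈ 0.807.
p = a·p₁ + b·p₂ ≈ (-0.243, -0.542, -0.805); φ = arcsin(p_z) ≈ -53.56°, λ = atan2(p_y, p_x) ≈ -114.12°.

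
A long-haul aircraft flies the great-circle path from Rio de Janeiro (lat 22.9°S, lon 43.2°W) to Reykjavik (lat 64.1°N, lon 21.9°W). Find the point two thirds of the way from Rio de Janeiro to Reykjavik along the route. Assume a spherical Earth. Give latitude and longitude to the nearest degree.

Write both endpoints as unit vectors p₁, p₂ with components (cos φ cos λ, cos φ sin λ, sin φ).
The central angle between the endpoints is δ = arccos(p₁·p₂) ≈ 1.546 rad (88.6°).
Interpolate at f = 2/3 with slerp weights a = sin((1−f)δ)/sin δ ≈ 0.493, b = sin(fδ)/sin δ ≈ 0.858.
p = a·p₁ + b·p₂ ≈ (0.679, -0.451, 0.580); φ = arcsin(p_z) ≈ 35.44°, λ = atan2(p_y, p_x) ≈ -33.58°.

≈ lat 35°N, lon 34°W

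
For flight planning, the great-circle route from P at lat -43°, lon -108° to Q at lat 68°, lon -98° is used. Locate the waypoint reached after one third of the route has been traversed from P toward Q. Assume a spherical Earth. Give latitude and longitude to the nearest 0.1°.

≈ lat -6.0°, lon -105.6°

The haversine formula gives a central angle δ ≈ 1.942 rad (111.3°) between the endpoints.
Interpolate at f = 1/3 with slerp weights a = sin((1−f)δ)/sin δ ≈ 1.032, b = sin(fδ)/sin δ ≈ 0.647.
p = a·p₁ + b·p₂ ≈ (-0.267, -0.958, -0.104); φ = arcsin(p_z) ≈ -5.98°, λ = atan2(p_y, p_x) ≈ -105.57°.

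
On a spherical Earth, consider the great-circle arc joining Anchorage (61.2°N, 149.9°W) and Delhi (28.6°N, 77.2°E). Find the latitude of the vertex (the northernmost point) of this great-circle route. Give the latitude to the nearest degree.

≈ 72°N

The great circle lies in the plane with unit normal n̂ = (p₁ × p₂)/|p₁ × p₂|.
Here n̂_z ≈ -0.313; the vertex latitude is φ_max = arccos|n̂_z| ≈ 71.8°.
Check via Clairaut: cos φ_max = |cos φ₁| · sin C = cos(61.2°)·sin(40.5°) ≈ 0.313, again giving ≈ 71.8°.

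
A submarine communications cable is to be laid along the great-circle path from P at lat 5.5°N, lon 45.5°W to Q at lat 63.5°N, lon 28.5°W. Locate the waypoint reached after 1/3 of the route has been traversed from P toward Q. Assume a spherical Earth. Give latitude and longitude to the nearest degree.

≈ lat 25°N, lon 42°W

The haversine formula gives a central angle δ ≈ 1.035 rad (59.3°) between the endpoints.
Interpolate at f = 1/3 with slerp weights a = sin((1−f)δ)/sin δ ≈ 0.740, b = sin(fδ)/sin δ ≈ 0.393.
p = a·p₁ + b·p₂ ≈ (0.671, -0.609, 0.423); φ = arcsin(p_z) ≈ 25.02°, λ = atan2(p_y, p_x) ≈ -42.25°.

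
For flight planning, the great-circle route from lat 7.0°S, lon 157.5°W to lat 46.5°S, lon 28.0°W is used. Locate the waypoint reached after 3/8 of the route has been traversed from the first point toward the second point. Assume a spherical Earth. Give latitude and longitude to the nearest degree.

Convert each endpoint to a unit vector on the sphere (x = cos φ cos λ, y = cos φ sin λ, z = sin φ).
The central angle between the endpoints is δ = arccos(p₁·p₂) ≈ 1.924 rad (110.3°).
Interpolate at f = 3/8 with slerp weights a = sin((1−f)δ)/sin δ ≈ 0.995, b = sin(fδ)/sin δ ≈ 0.704.
p = a·p₁ + b·p₂ ≈ (-0.484, -0.605, -0.632); φ = arcsin(p_z) ≈ -39.19°, λ = atan2(p_y, p_x) ≈ -128.65°.

≈ lat 39°S, lon 129°W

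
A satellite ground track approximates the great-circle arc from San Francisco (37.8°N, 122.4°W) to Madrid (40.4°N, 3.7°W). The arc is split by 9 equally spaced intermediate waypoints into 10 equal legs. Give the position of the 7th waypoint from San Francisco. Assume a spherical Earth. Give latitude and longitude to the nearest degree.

≈ 55°N, 35°W

Convert each endpoint to a unit vector on the sphere (x = cos φ cos λ, y = cos φ sin λ, z = sin φ).
The central angle between the endpoints is δ = arccos(p₁·p₂) ≈ 1.462 rad (83.8°).
Interpolate at f = 7/10 with slerp weights a = sin((1−f)δ)/sin δ ≈ 0.427, b = sin(fδ)/sin δ ≈ 0.859.
p = a·p₁ + b·p₂ ≈ (0.472, -0.327, 0.819); φ = arcsin(p_z) ≈ 54.95°, λ = atan2(p_y, p_x) ≈ -34.74°.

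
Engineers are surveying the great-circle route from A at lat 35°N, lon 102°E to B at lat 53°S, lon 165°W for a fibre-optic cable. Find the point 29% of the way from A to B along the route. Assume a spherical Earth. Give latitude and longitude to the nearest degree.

≈ lat 8°N, lon 125°E

Write both endpoints as unit vectors p₁, p₂ with components (cos φ cos λ, cos φ sin λ, sin φ).
The central angle between the endpoints is δ = arccos(p₁·p₂) ≈ 2.076 rad (118.9°).
Interpolate at f = 0.29 with slerp weights a = sin((1−f)δ)/sin δ ≈ 1.137, b = sin(fδ)/sin δ ≈ 0.647.
p = a·p₁ + b·p₂ ≈ (-0.570, 0.810, 0.136); φ = arcsin(p_z) ≈ 7.79°, λ = atan2(p_y, p_x) ≈ 125.11°.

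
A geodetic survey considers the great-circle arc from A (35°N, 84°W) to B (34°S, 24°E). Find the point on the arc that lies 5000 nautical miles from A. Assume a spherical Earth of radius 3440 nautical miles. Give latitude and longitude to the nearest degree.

Convert each endpoint to a unit vector on the sphere (x = cos φ cos λ, y = cos φ sin λ, z = sin φ).
The central angle between the endpoints is δ = arccos(p₁·p₂) ≈ 2.130 rad (122.0°). The total great-circle distance is δ·R ≈ 2.130 × 3440 ≈ 7328 nmi, so the target fraction is f = 5000/7328 ≈ 0.682.
Interpolate at f ≈ 0.682 with slerp weights a = sin((1−f)δ)/sin δ ≈ 0.739, b = sin(fδ)/sin δ ≈ 1.172.
p = a·p₁ + b·p₂ ≈ (0.951, -0.207, -0.231); φ = arcsin(p_z) ≈ -13.38°, λ = atan2(p_y, p_x) ≈ -12.27°.

≈ (13°S, 12°W)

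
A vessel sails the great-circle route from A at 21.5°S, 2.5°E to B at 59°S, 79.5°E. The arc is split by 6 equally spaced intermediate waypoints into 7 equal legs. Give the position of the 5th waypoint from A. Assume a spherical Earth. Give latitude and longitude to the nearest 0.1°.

≈ 54.5°S, 46.2°E

Write both endpoints as unit vectors p₁, p₂ with components (cos φ cos λ, cos φ sin λ, sin φ).
The central angle between the endpoints is δ = arccos(p₁·p₂) ≈ 1.135 rad (65.0°).
Interpolate at f = 5/7 with slerp weights a = sin((1−f)δ)/sin δ ≈ 0.352, b = sin(fδ)/sin δ ≈ 0.800.
p = a·p₁ + b·p₂ ≈ (0.402, 0.419, -0.814); φ = arcsin(p_z) ≈ -54.51°, λ = atan2(p_y, p_x) ≈ 46.21°.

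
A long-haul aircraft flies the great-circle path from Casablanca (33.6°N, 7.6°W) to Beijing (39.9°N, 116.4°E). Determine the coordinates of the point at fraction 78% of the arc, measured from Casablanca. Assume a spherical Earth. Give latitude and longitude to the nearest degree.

The haversine formula gives a central angle δ ≈ 1.573 rad (90.1°) between the endpoints.
Interpolate at f = 0.78 with slerp weights a = sin((1−f)δ)/sin δ ≈ 0.339, b = sin(fδ)/sin δ ≈ 0.942.
p = a·p₁ + b·p₂ ≈ (-0.041, 0.610, 0.792); φ = arcsin(p_z) ≈ 52.34°, λ = atan2(p_y, p_x) ≈ 93.86°.

≈ (52°N, 94°E)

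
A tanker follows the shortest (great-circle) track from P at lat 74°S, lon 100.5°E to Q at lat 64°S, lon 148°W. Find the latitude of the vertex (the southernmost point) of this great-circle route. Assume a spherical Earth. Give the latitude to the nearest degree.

The great circle lies in the plane with unit normal n̂ = (p₁ × p₂)/|p₁ × p₂|.
Here n̂_z ≈ +0.196; the vertex latitude is φ_max = arccos|n̂_z| ≈ 78.7°.
Check via Clairaut: cos φ_max = |cos φ₁| · sin C = cos(74.0°)·sin(134.6°) ≈ 0.196, again giving ≈ 78.7°.

≈ 79°S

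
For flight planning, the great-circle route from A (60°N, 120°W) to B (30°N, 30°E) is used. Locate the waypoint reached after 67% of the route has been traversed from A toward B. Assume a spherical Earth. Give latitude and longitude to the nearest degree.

≈ (57°N, 17°E)

Write both endpoints as unit vectors p₁, p₂ with components (cos φ cos λ, cos φ sin λ, sin φ).
The central angle between the endpoints is δ = arccos(p₁·p₂) ≈ 1.513 rad (86.7°).
Interpolate at f = 0.67 with slerp weights a = sin((1−f)δ)/sin δ ≈ 0.480, b = sin(fδ)/sin δ ≈ 0.850.
p = a·p₁ + b·p₂ ≈ (0.518, 0.160, 0.840); φ = arcsin(p_z) ≈ 57.18°, λ = atan2(p_y, p_x) ≈ 17.22°.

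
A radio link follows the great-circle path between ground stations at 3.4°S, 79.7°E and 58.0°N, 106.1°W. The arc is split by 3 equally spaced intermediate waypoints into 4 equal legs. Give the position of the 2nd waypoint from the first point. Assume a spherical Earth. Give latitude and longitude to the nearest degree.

≈ 59°N, 86°E

Write both endpoints as unit vectors p₁, p₂ with components (cos φ cos λ, cos φ sin λ, sin φ).
The central angle between the endpoints is δ = arccos(p₁·p₂) ≈ 2.185 rad (125.2°).
Interpolate at f = 2/4 with slerp weights a = sin((1−f)δ)/sin δ ≈ 1.087, b = sin(fδ)/sin δ ≈ 1.087.
p = a·p₁ + b·p₂ ≈ (0.034, 0.514, 0.857); φ = arcsin(p_z) ≈ 58.99°, λ = atan2(p_y, p_x) ≈ 86.19°.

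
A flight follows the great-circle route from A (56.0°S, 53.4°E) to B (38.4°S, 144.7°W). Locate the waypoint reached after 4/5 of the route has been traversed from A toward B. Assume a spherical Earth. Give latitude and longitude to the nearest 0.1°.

≈ (54.9°S, 149.8°W)

From cos δ = sin φ₁ sin φ₂ + cos φ₁ cos φ₂ cos Δλ, the central angle is δ ≈ 1.472 rad (84.4°).
Interpolate at f = 4/5 with slerp weights a = sin((1−f)δ)/sin δ ≈ 0.292, b = sin(fδ)/sin δ ≈ 0.928.
p = a·p₁ + b·p₂ ≈ (-0.496, -0.289, -0.818); φ = arcsin(p_z) ≈ -54.92°, λ = atan2(p_y, p_x) ≈ -149.76°.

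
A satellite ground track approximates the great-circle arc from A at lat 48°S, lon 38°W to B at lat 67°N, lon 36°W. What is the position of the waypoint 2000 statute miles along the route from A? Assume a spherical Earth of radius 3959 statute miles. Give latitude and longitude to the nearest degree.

≈ lat 19°S, lon 38°W

Write both endpoints as unit vectors p₁, p₂ with components (cos φ cos λ, cos φ sin λ, sin φ).
The central angle between the endpoints is δ = arccos(p₁·p₂) ≈ 2.007 rad (115.0°). The total great-circle distance is δ·R ≈ 2.007 × 3959 ≈ 7947 mi, so the target fraction is f = 2000/7947 ≈ 0.252.
Interpolate at f ≈ 0.252 with slerp weights a = sin((1−f)δ)/sin δ ≈ 1.101, b = sin(fδ)/sin δ ≈ 0.534.
p = a·p₁ + b·p₂ ≈ (0.749, -0.576, -0.327); φ = arcsin(p_z) ≈ -19.06°, λ = atan2(p_y, p_x) ≈ -37.56°.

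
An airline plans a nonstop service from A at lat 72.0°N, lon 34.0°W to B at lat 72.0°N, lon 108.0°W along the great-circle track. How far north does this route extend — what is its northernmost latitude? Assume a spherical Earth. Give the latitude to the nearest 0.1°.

≈ 75.5°N

The great circle lies in the plane with unit normal n̂ = (p₁ × p₂)/|p₁ × p₂|.
Here n̂_z ≈ -0.251; the vertex latitude is φ_max = arccos|n̂_z| ≈ 75.5°.
Check via Clairaut: cos φ_max = |cos φ₁| · sin C = cos(72.0°)·sin(54.4°) ≈ 0.251, again giving ≈ 75.5°.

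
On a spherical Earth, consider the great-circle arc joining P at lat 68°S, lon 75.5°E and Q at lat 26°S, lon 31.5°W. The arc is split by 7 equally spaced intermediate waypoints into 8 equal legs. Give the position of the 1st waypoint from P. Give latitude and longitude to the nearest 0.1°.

The haversine formula gives a central angle δ ≈ 1.258 rad (72.1°) between the endpoints.
Interpolate at f = 1/8 with slerp weights a = sin((1−f)δ)/sin δ ≈ 0.937, b = sin(fδ)/sin δ ≈ 0.165.
p = a·p₁ + b·p₂ ≈ (0.214, 0.263, -0.941); φ = arcsin(p_z) ≈ -70.20°, λ = atan2(p_y, p_x) ≈ 50.82°.

≈ lat 70.2°S, lon 50.8°E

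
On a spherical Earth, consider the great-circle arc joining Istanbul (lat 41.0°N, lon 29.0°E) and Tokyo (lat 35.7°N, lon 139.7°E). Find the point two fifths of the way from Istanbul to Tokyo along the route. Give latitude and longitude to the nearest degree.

≈ lat 54°N, lon 74°E

Write both endpoints as unit vectors p₁, p₂ with components (cos φ cos λ, cos φ sin λ, sin φ).
The central angle between the endpoints is δ = arccos(p₁·p₂) ≈ 1.404 rad (80.4°).
Interpolate at f = 2/5 with slerp weights a = sin((1−f)δ)/sin δ ≈ 0.757, b = sin(fδ)/sin δ ≈ 0.540.
p = a·p₁ + b·p₂ ≈ (0.165, 0.560, 0.812); φ = arcsin(p_z) ≈ 54.25°, λ = atan2(p_y, p_x) ≈ 73.59°.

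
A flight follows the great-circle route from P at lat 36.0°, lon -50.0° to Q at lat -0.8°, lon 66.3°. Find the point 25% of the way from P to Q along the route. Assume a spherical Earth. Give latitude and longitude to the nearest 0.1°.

Convert each endpoint to a unit vector on the sphere (x = cos φ cos λ, y = cos φ sin λ, z = sin φ).
The central angle between the endpoints is δ = arccos(p₁·p₂) ≈ 1.946 rad (111.5°).
Interpolate at f = 0.25 with slerp weights a = sin((1−f)δ)/sin δ ≈ 1.068, b = sin(fδ)/sin δ ≈ 0.503.
p = a·p₁ + b·p₂ ≈ (0.757, -0.202, 0.621); φ = arcsin(p_z) ≈ 38.38°, λ = atan2(p_y, p_x) ≈ -14.92°.

≈ lat 38.4°, lon -14.9°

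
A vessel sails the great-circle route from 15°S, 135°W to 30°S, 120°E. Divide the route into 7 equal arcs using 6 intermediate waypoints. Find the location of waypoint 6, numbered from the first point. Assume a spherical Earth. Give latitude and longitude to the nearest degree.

≈ 34°S, 135°E

Convert each endpoint to a unit vector on the sphere (x = cos φ cos λ, y = cos φ sin λ, z = sin φ).
The central angle between the endpoints is δ = arccos(p₁·p₂) ≈ 1.658 rad (95.0°).
Interpolate at f = 6/7 with slerp weights a = sin((1−f)δ)/sin δ ≈ 0.236, b = sin(fδ)/sin δ ≈ 0.993.
p = a·p₁ + b·p₂ ≈ (-0.591, 0.584, -0.557); φ = arcsin(p_z) ≈ -33.87°, λ = atan2(p_y, p_x) ≈ 135.35°.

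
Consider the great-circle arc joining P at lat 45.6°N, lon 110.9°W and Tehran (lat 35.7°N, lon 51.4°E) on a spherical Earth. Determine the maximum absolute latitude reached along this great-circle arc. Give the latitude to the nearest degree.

The great circle lies in the plane with unit normal n̂ = (p₁ × p₂)/|p₁ × p₂|.
Here n̂_z ≈ +0.174; the vertex latitude is φ_max = arccos|n̂_z| ≈ 80.0°.
Check via Clairaut: cos φ_max = |cos φ₁| · sin C = cos(45.6°)·sin(14.4°) ≈ 0.174, again giving ≈ 80.0°.

≈ 80°N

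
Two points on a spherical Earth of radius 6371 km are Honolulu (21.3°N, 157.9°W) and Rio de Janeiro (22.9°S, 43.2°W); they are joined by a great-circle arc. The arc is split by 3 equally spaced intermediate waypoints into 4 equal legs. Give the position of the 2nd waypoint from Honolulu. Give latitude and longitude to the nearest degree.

≈ 1°S, 101°W

Write both endpoints as unit vectors p₁, p₂ with components (cos φ cos λ, cos φ sin λ, sin φ).
The central angle between the endpoints is δ = arccos(p₁·p₂) ≈ 2.094 rad (120.0°).
Interpolate at f = 2/4 with slerp weights a = sin((1−f)δ)/sin δ ≈ 1.000, b = sin(fδ)/sin δ ≈ 1.000.
p = a·p₁ + b·p₂ ≈ (-0.192, -0.981, -0.026); φ = arcsin(p_z) ≈ -1.48°, λ = atan2(p_y, p_x) ≈ -101.06°.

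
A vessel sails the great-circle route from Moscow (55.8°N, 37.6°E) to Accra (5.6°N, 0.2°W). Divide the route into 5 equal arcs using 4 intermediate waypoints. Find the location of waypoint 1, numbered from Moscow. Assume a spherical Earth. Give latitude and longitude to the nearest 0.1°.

Write both endpoints as unit vectors p₁, p₂ with components (cos φ cos λ, cos φ sin λ, sin φ).
The central angle between the endpoints is δ = arccos(p₁·p₂) ≈ 1.021 rad (58.5°).
Interpolate at f = 1/5 with slerp weights a = sin((1−f)δ)/sin δ ≈ 0.855, b = sin(fδ)/sin δ ≈ 0.238.
p = a·p₁ + b·p₂ ≈ (0.617, 0.292, 0.730); φ = arcsin(p_z) ≈ 46.91°, λ = atan2(p_y, p_x) ≈ 25.34°.

≈ 46.9°N, 25.3°E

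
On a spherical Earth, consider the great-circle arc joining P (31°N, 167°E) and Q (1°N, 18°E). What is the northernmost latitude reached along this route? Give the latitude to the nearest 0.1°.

≈ 50.1°N

The great circle lies in the plane with unit normal n̂ = (p₁ × p₂)/|p₁ × p₂|.
Here n̂_z ≈ -0.642; the vertex latitude is φ_max = arccos|n̂_z| ≈ 50.1°.
Check via Clairaut: cos φ_max = |cos φ₁| · sin C = cos(31.0°)·sin(48.5°) ≈ 0.642, again giving ≈ 50.1°.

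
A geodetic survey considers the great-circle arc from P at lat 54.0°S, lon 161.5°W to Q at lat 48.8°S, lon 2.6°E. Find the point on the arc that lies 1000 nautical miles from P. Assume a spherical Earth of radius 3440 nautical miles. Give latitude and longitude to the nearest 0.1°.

≈ lat 70.2°S, lon 152.5°W

Convert each endpoint to a unit vector on the sphere (x = cos φ cos λ, y = cos φ sin λ, z = sin φ).
The central angle between the endpoints is δ = arccos(p₁·p₂) ≈ 1.332 rad (76.3°). The total great-circle distance is δ·R ≈ 1.332 × 3440 ≈ 4583 nmi, so the target fraction is f = 1000/4583 ≈ 0.218.
Interpolate at f ≈ 0.218 with slerp weights a = sin((1−f)δ)/sin δ ≈ 0.888, b = sin(fδ)/sin δ ≈ 0.295.
p = a·p₁ + b·p₂ ≈ (-0.301, -0.157, -0.941); φ = arcsin(p_z) ≈ -70.16°, λ = atan2(p_y, p_x) ≈ -152.48°.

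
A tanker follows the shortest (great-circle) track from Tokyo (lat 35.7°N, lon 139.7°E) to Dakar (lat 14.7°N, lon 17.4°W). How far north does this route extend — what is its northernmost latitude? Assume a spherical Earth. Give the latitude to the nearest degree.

≈ 68°N

The great circle lies in the plane with unit normal n̂ = (p₁ × p₂)/|p₁ × p₂|.
Here n̂_z ≈ -0.374; the vertex latitude is φ_max = arccos|n̂_z| ≈ 68.1°.
Check via Clairaut: cos φ_max = |cos φ₁| · sin C = cos(35.7°)·sin(27.4°) ≈ 0.374, again giving ≈ 68.1°.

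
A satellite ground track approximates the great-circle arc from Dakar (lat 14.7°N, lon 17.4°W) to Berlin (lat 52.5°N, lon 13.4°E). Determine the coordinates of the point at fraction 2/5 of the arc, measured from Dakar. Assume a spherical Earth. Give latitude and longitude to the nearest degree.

≈ lat 31°N, lon 8°W

Convert each endpoint to a unit vector on the sphere (x = cos φ cos λ, y = cos φ sin λ, z = sin φ).
The central angle between the endpoints is δ = arccos(p₁·p₂) ≈ 0.785 rad (45.0°).
Interpolate at f = 2/5 with slerp weights a = sin((1−f)δ)/sin δ ≈ 0.642, b = sin(fδ)/sin δ ≈ 0.437.
p = a·p₁ + b·p₂ ≈ (0.851, -0.124, 0.510); φ = arcsin(p_z) ≈ 30.64°, λ = atan2(p_y, p_x) ≈ -8.29°.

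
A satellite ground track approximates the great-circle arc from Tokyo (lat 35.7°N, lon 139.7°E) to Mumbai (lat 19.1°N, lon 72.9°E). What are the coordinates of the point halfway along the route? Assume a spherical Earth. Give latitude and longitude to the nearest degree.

≈ lat 32°N, lon 103°E

Write both endpoints as unit vectors p₁, p₂ with components (cos φ cos λ, cos φ sin λ, sin φ).
The central angle between the endpoints is δ = arccos(p₁·p₂) ≈ 1.055 rad (60.4°).
Interpolate at f = 1/2 with slerp weights a = sin((1−f)δ)/sin δ ≈ 0.579, b = sin(fδ)/sin δ ≈ 0.579.
p = a·p₁ + b·p₂ ≈ (-0.198, 0.827, 0.527); φ = arcsin(p_z) ≈ 31.80°, λ = atan2(p_y, p_x) ≈ 103.45°.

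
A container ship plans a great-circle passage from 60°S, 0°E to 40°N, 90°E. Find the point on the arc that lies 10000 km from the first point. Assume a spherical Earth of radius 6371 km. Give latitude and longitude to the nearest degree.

≈ 11°N, 70°E

The haversine formula gives a central angle δ ≈ 2.161 rad (123.8°) between the endpoints. The total great-circle distance is δ·R ≈ 2.161 × 6371 ≈ 13769 km, so the target fraction is f = 10000/13769 ≈ 0.726.
Interpolate at f ≈ 0.726 with slerp weights a = sin((1−f)δ)/sin δ ≈ 0.671, b = sin(fδ)/sin δ ≈ 1.204.
p = a·p₁ + b·p₂ ≈ (0.336, 0.922, 0.192); φ = arcsin(p_z) ≈ 11.09°, λ = atan2(p_y, p_x) ≈ 70.00°.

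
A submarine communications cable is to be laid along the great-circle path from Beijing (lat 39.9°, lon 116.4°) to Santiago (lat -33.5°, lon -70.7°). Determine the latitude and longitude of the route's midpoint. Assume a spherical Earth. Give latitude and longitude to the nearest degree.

From cos δ = sin φ₁ sin φ₂ + cos φ₁ cos φ₂ cos Δλ, the central angle is δ ≈ 2.992 rad (171.4°).
Interpolate at f = 1/2 with slerp weights a = sin((1−f)δ)/sin δ ≈ 6.700, b = sin(fδ)/sin δ ≈ 6.700.
p = a·p₁ + b·p₂ ≈ (-0.439, -0.669, 0.600); φ = arcsin(p_z) ≈ 36.85°, λ = atan2(p_y, p_x) ≈ -123.26°.

≈ lat 37°, lon -123°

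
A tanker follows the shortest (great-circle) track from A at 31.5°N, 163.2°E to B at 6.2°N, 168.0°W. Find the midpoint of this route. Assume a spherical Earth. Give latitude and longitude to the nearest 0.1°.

From cos δ = sin φ₁ sin φ₂ + cos φ₁ cos φ₂ cos Δλ, the central angle is δ ≈ 0.645 rad (36.9°).
Interpolate at f = 1/2 with slerp weights a = sin((1−f)δ)/sin δ ≈ 0.527, b = sin(fδ)/sin δ ≈ 0.527.
p = a·p₁ + b·p₂ ≈ (-0.943, 0.021, 0.332); φ = arcsin(p_z) ≈ 19.41°, λ = atan2(p_y, p_x) ≈ 178.73°.

≈ 19.4°N, 178.7°E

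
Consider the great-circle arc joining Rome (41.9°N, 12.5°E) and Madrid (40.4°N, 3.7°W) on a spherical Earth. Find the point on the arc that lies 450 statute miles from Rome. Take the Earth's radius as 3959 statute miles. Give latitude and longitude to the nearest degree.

Write both endpoints as unit vectors p₁, p₂ with components (cos φ cos λ, cos φ sin λ, sin φ).
The central angle between the endpoints is δ = arccos(p₁·p₂) ≈ 0.214 rad (12.3°). The total great-circle distance is δ·R ≈ 0.214 × 3959 ≈ 848 mi, so the target fraction is f = 450/848 ≈ 0.531.
Interpolate at f ≈ 0.531 with slerp weights a = sin((1−f)δ)/sin δ ≈ 0.472, b = sin(fδ)/sin δ ≈ 0.534.
p = a·p₁ + b·p₂ ≈ (0.749, 0.050, 0.661); φ = arcsin(p_z) ≈ 41.39°, λ = atan2(p_y, p_x) ≈ 3.81°.

≈ 41°N, 4°E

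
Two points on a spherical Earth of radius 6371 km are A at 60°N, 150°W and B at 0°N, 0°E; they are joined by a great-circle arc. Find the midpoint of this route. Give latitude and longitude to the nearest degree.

Convert each endpoint to a unit vector on the sphere (x = cos φ cos λ, y = cos φ sin λ, z = sin φ).
The central angle between the endpoints is δ = arccos(p₁·p₂) ≈ 2.019 rad (115.7°).
Interpolate at f = 1/2 with slerp weights a = sin((1−f)δ)/sin δ ≈ 0.939, b = sin(fδ)/sin δ ≈ 0.939.
p = a·p₁ + b·p₂ ≈ (0.532, -0.235, 0.813); φ = arcsin(p_z) ≈ 54.42°, λ = atan2(p_y, p_x) ≈ -23.79°.

≈ 54°N, 24°W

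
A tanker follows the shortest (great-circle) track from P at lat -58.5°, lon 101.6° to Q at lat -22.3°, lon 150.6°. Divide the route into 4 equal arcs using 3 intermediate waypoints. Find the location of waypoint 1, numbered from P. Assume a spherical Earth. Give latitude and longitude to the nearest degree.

Convert each endpoint to a unit vector on the sphere (x = cos φ cos λ, y = cos φ sin λ, z = sin φ).
The central angle between the endpoints is δ = arccos(p₁·p₂) ≈ 0.875 rad (50.2°).
Interpolate at f = 1/4 with slerp weights a = sin((1−f)δ)/sin δ ≈ 0.795, b = sin(fδ)/sin δ ≈ 0.283.
p = a·p₁ + b·p₂ ≈ (-0.311, 0.535, -0.785); φ = arcsin(p_z) ≈ -51.73°, λ = atan2(p_y, p_x) ≈ 120.19°.

≈ lat -52°, lon 120°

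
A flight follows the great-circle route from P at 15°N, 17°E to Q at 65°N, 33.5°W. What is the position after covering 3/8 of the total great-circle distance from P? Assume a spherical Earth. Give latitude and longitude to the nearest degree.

≈ 36°N, 7°E

From cos δ = sin φ₁ sin φ₂ + cos φ₁ cos φ₂ cos Δλ, the central angle is δ ≈ 1.054 rad (60.4°).
Interpolate at f = 3/8 with slerp weights a = sin((1−f)δ)/sin δ ≈ 0.704, b = sin(fδ)/sin δ ≈ 0.443.
p = a·p₁ + b·p₂ ≈ (0.806, 0.096, 0.584); φ = arcsin(p_z) ≈ 35.70°, λ = atan2(p_y, p_x) ≈ 6.76°.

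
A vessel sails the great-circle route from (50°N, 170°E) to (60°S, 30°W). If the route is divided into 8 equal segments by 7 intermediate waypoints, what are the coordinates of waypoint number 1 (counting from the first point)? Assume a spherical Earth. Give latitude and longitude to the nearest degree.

≈ (33°N, 174°W)

Write both endpoints as unit vectors p₁, p₂ with components (cos φ cos λ, cos φ sin λ, sin φ).
The central angle between the endpoints is δ = arccos(p₁·p₂) ≈ 2.878 rad (164.9°).
Interpolate at f = 1/8 with slerp weights a = sin((1−f)δ)/sin δ ≈ 2.240, b = sin(fδ)/sin δ ≈ 1.350.
p = a·p₁ + b·p₂ ≈ (-0.833, -0.088, 0.546); φ = arcsin(p_z) ≈ 33.11°, λ = atan2(p_y, p_x) ≈ -174.00°.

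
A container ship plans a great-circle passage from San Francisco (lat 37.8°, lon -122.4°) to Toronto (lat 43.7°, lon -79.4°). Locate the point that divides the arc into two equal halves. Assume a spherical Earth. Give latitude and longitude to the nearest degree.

The haversine formula gives a central angle δ ≈ 0.571 rad (32.7°) between the endpoints.
Interpolate at f = 1/2 with slerp weights a = sin((1−f)δ)/sin δ ≈ 0.521, b = sin(fδ)/sin δ ≈ 0.521.
p = a·p₁ + b·p₂ ≈ (-0.151, -0.718, 0.679); φ = arcsin(p_z) ≈ 42.80°, λ = atan2(p_y, p_x) ≈ -101.90°.

≈ lat 43°, lon -102°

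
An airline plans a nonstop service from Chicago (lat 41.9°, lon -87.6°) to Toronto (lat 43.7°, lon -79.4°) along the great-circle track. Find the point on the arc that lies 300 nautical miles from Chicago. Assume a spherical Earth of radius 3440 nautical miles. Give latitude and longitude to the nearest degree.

≈ lat 43°, lon -81°

From cos δ = sin φ₁ sin φ₂ + cos φ₁ cos φ₂ cos Δλ, the central angle is δ ≈ 0.110 rad (6.3°). The total great-circle distance is δ·R ≈ 0.110 × 3440 ≈ 377 nmi, so the target fraction is f = 300/377 ≈ 0.796.
Interpolate at f ≈ 0.796 with slerp weights a = sin((1−f)δ)/sin δ ≈ 0.204, b = sin(fδ)/sin δ ≈ 0.797.
p = a·p₁ + b·p₂ ≈ (0.112, -0.718, 0.687); φ = arcsin(p_z) ≈ 43.38°, λ = atan2(p_y, p_x) ≈ -81.11°.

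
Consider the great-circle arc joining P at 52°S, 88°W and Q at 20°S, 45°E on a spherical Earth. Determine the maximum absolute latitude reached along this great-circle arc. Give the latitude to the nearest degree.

The great circle lies in the plane with unit normal n̂ = (p₁ × p₂)/|p₁ × p₂|.
Here n̂_z ≈ +0.426; the vertex latitude is φ_max = arccos|n̂_z| ≈ 64.8°.
Check via Clairaut: cos φ_max = |cos φ₁| · sin C = cos(52.0°)·sin(136.2°) ≈ 0.426, again giving ≈ 64.8°.

≈ 65°S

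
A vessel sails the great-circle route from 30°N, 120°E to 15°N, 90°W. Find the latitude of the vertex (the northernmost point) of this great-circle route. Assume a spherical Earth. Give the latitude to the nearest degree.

≈ 59°N

The great circle lies in the plane with unit normal n̂ = (p₁ × p₂)/|p₁ × p₂|.
Here n̂_z ≈ +0.520; the vertex latitude is φ_max = arccos|n̂_z| ≈ 58.6°.
Check via Clairaut: cos φ_max = |cos φ₁| · sin C = cos(30.0°)·sin(36.9°) ≈ 0.520, again giving ≈ 58.6°.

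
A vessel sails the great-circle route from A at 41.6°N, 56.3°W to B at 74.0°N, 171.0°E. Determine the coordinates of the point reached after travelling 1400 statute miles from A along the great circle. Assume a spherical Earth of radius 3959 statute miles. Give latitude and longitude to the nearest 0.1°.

Convert each endpoint to a unit vector on the sphere (x = cos φ cos λ, y = cos φ sin λ, z = sin φ).
The central angle between the endpoints is δ = arccos(p₁·p₂) ≈ 1.049 rad (60.1°). The total great-circle distance is δ·R ≈ 1.049 × 3959 ≈ 4153 mi, so the target fraction is f = 1400/4153 ≈ 0.337.
Interpolate at f ≈ 0.337 with slerp weights a = sin((1−f)δ)/sin δ ≈ 0.739, b = sin(fδ)/sin δ ≈ 0.399.
p = a·p₁ + b·p₂ ≈ (0.198, -0.443, 0.875); φ = arcsin(p_z) ≈ 61.00°, λ = atan2(p_y, p_x) ≈ -65.91°.

≈ 61.0°N, 65.9°W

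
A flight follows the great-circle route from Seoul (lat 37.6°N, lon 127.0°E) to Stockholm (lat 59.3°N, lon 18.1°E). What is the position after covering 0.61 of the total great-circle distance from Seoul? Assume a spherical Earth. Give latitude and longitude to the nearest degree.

Convert each endpoint to a unit vector on the sphere (x = cos φ cos λ, y = cos φ sin λ, z = sin φ).
The central angle between the endpoints is δ = arccos(p₁·p₂) ≈ 1.166 rad (66.8°).
Interpolate at f = 0.61 with slerp weights a = sin((1−f)δ)/sin δ ≈ 0.478, b = sin(fδ)/sin δ ≈ 0.710.
p = a·p₁ + b·p₂ ≈ (0.117, 0.415, 0.902); φ = arcsin(p_z) ≈ 64.46°, λ = atan2(p_y, p_x) ≈ 74.28°.

≈ lat 64°N, lon 74°E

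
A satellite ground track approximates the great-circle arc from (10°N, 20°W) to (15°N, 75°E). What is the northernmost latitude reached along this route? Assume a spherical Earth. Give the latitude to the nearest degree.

≈ 19°N

The great circle lies in the plane with unit normal n̂ = (p₁ × p₂)/|p₁ × p₂|.
Here n̂_z ≈ +0.948; the vertex latitude is φ_max = arccos|n̂_z| ≈ 18.5°.
Check via Clairaut: cos φ_max = |cos φ₁| · sin C = cos(10.0°)·sin(74.4°) ≈ 0.948, again giving ≈ 18.5°.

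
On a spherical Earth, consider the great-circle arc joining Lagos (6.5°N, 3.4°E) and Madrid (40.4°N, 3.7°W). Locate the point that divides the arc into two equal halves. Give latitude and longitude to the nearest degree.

Write both endpoints as unit vectors p₁, p₂ with components (cos φ cos λ, cos φ sin λ, sin φ).
The central angle between the endpoints is δ = arccos(p₁·p₂) ≈ 0.602 rad (34.5°).
Interpolate at f = 1/2 with slerp weights a = sin((1−f)δ)/sin δ ≈ 0.524, b = sin(fδ)/sin δ ≈ 0.524.
p = a·p₁ + b·p₂ ≈ (0.917, 0.005, 0.399); φ = arcsin(p_z) ≈ 23.49°, λ = atan2(p_y, p_x) ≈ 0.32°.

≈ 23°N, 0°E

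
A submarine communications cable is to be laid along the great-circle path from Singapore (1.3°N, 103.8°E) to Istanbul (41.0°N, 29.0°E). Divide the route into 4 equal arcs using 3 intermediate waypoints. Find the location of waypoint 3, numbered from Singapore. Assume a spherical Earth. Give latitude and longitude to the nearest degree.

≈ 35°N, 53°E

Write both endpoints as unit vectors p₁, p₂ with components (cos φ cos λ, cos φ sin λ, sin φ).
The central angle between the endpoints is δ = arccos(p₁·p₂) ≈ 1.356 rad (77.7°).
Interpolate at f = 3/4 with slerp weights a = sin((1−f)δ)/sin δ ≈ 0.340, b = sin(fδ)/sin δ ≈ 0.871.
p = a·p₁ + b·p₂ ≈ (0.494, 0.649, 0.579); φ = arcsin(p_z) ≈ 35.37°, λ = atan2(p_y, p_x) ≈ 52.75°.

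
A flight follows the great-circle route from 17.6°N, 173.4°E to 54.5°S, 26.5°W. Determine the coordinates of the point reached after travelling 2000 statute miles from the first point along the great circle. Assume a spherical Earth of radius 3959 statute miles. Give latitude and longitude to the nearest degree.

Write both endpoints as unit vectors p₁, p₂ with components (cos φ cos λ, cos φ sin λ, sin φ).
The central angle between the endpoints is δ = arccos(p₁·p₂) ≈ 2.444 rad (140.1°). The total great-circle distance is δ·R ≈ 2.444 × 3959 ≈ 9677 mi, so the target fraction is f = 2000/9677 ≈ 0.207.
Interpolate at f ≈ 0.207 with slerp weights a = sin((1−f)δ)/sin δ ≈ 1.453, b = sin(fδ)/sin δ ≈ 0.754.
p = a·p₁ + b·p₂ ≈ (-0.984, -0.036, -0.174); φ = arcsin(p_z) ≈ -10.04°, λ = atan2(p_y, p_x) ≈ -177.90°.

≈ 10°S, 178°W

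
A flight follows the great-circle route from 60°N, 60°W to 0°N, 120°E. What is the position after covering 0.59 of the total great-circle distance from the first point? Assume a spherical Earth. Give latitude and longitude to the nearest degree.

≈ 49°N, 120°E

Write both endpoints as unit vectors p₁, p₂ with components (cos φ cos λ, cos φ sin λ, sin φ).
The central angle between the endpoints is δ = arccos(p₁·p₂) ≈ 2.094 rad (120.0°).
Interpolate at f = 0.59 with slerp weights a = sin((1−f)δ)/sin δ ≈ 0.874, b = sin(fδ)/sin δ ≈ 1.090.
p = a·p₁ + b·p₂ ≈ (-0.327, 0.566, 0.757); φ = arcsin(p_z) ≈ 49.20°, λ = atan2(p_y, p_x) ≈ 120.00°.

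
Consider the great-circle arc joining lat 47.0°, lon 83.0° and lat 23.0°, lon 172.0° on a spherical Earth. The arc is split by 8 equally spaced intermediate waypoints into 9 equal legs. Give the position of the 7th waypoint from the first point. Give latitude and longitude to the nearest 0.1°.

Write both endpoints as unit vectors p₁, p₂ with components (cos φ cos λ, cos φ sin λ, sin φ).
The central angle between the endpoints is δ = arccos(p₁·p₂) ≈ 1.270 rad (72.7°).
Interpolate at f = 7/9 with slerp weights a = sin((1−f)δ)/sin δ ≈ 0.292, b = sin(fδ)/sin δ ≈ 0.874.
p = a·p₁ + b·p₂ ≈ (-0.772, 0.309, 0.555); φ = arcsin(p_z) ≈ 33.69°, λ = atan2(p_y, p_x) ≈ 158.18°.

≈ lat 33.7°, lon 158.2°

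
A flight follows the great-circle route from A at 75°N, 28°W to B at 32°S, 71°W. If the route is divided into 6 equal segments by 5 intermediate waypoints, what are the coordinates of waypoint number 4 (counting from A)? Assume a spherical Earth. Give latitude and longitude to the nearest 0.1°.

From cos δ = sin φ₁ sin φ₂ + cos φ₁ cos φ₂ cos Δλ, the central angle is δ ≈ 1.930 rad (110.6°).
Interpolate at f = 4/6 with slerp weights a = sin((1−f)δ)/sin δ ≈ 0.641, b = sin(fδ)/sin δ ≈ 1.025.
p = a·p₁ + b·p₂ ≈ (0.429, -0.900, 0.076); φ = arcsin(p_z) ≈ 4.33°, λ = atan2(p_y, p_x) ≈ -64.49°.

≈ 4.3°N, 64.5°W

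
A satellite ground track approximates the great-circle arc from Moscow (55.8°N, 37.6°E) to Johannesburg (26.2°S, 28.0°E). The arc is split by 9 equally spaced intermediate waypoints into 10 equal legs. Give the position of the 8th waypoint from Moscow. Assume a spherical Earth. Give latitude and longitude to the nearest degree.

≈ 10°S, 30°E

Convert each endpoint to a unit vector on the sphere (x = cos φ cos λ, y = cos φ sin λ, z = sin φ).
The central angle between the endpoints is δ = arccos(p₁·p₂) ≈ 1.438 rad (82.4°).
Interpolate at f = 8/10 with slerp weights a = sin((1−f)δ)/sin δ ≈ 0.286, b = sin(fδ)/sin δ ≈ 0.921.
p = a·p₁ + b·p₂ ≈ (0.857, 0.486, -0.170); φ = arcsin(p_z) ≈ -9.78°, λ = atan2(p_y, p_x) ≈ 29.56°.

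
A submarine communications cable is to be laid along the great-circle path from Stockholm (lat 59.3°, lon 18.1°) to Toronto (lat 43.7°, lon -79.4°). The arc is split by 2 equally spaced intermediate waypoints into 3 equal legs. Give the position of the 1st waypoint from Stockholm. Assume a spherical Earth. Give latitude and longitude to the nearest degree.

The haversine formula gives a central angle δ ≈ 0.993 rad (56.9°) between the endpoints.
Interpolate at f = 1/3 with slerp weights a = sin((1−f)δ)/sin δ ≈ 0.734, b = sin(fδ)/sin δ ≈ 0.388.
p = a·p₁ + b·p₂ ≈ (0.408, -0.159, 0.899); φ = arcsin(p_z) ≈ 64.04°, λ = atan2(p_y, p_x) ≈ -21.34°.

≈ lat 64°, lon -21°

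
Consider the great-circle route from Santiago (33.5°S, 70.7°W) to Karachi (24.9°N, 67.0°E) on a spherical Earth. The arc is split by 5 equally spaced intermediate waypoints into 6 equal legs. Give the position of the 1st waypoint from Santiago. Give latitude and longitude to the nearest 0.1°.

From cos δ = sin φ₁ sin φ₂ + cos φ₁ cos φ₂ cos Δλ, the central angle is δ ≈ 2.485 rad (142.4°).
Interpolate at f = 1/6 with slerp weights a = sin((1−f)δ)/sin δ ≈ 1.437, b = sin(fδ)/sin δ ≈ 0.659.
p = a·p₁ + b·p₂ ≈ (0.630, -0.581, -0.516); φ = arcsin(p_z) ≈ -31.05°, λ = atan2(p_y, p_x) ≈ -42.70°.

≈ 31.1°S, 42.7°W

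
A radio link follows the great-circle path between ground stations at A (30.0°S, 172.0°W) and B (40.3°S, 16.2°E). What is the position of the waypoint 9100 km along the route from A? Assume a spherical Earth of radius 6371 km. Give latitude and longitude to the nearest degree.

≈ (67°S, 25°E)

From cos δ = sin φ₁ sin φ₂ + cos φ₁ cos φ₂ cos Δλ, the central angle is δ ≈ 1.907 rad (109.3°). The total great-circle distance is δ·R ≈ 1.907 × 6371 ≈ 12152 km, so the target fraction is f = 9100/12152 ≈ 0.749.
Interpolate at f ≈ 0.749 with slerp weights a = sin((1−f)δ)/sin δ ≈ 0.488, b = sin(fδ)/sin δ ≈ 1.049.
p = a·p₁ + b·p₂ ≈ (0.349, 0.164, -0.923); φ = arcsin(p_z) ≈ -67.30°, λ = atan2(p_y, p_x) ≈ 25.19°.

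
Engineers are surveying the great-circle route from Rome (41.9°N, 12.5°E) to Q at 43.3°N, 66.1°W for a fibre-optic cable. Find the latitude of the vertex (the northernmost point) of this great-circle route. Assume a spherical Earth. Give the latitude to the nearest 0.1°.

≈ 49.9°N

The great circle lies in the plane with unit normal n̂ = (p₁ × p₂)/|p₁ × p₂|.
Here n̂_z ≈ -0.644; the vertex latitude is φ_max = arccos|n̂_z| ≈ 49.9°.
Check via Clairaut: cos φ_max = |cos φ₁| · sin C = cos(41.9°)·sin(59.8°) ≈ 0.644, again giving ≈ 49.9°.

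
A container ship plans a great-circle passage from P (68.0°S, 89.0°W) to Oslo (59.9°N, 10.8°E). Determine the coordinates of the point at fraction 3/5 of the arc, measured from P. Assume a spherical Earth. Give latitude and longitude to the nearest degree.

Write both endpoints as unit vectors p₁, p₂ with components (cos φ cos λ, cos φ sin λ, sin φ).
The central angle between the endpoints is δ = arccos(p₁·p₂) ≈ 2.557 rad (146.5°).
Interpolate at f = 3/5 with slerp weights a = sin((1−f)δ)/sin δ ≈ 1.548, b = sin(fδ)/sin δ ≈ 1.812.
p = a·p₁ + b·p₂ ≈ (0.903, -0.409, 0.133); φ = arcsin(p_z) ≈ 7.62°, λ = atan2(p_y, p_x) ≈ -24.40°.

≈ (8°N, 24°W)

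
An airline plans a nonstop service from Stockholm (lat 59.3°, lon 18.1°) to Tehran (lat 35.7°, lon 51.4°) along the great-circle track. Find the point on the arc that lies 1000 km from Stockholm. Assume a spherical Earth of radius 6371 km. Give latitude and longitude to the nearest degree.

≈ lat 54°, lon 31°

Write both endpoints as unit vectors p₁, p₂ with components (cos φ cos λ, cos φ sin λ, sin φ).
The central angle between the endpoints is δ = arccos(p₁·p₂) ≈ 0.558 rad (32.0°). The total great-circle distance is δ·R ≈ 0.558 × 6371 ≈ 3555 km, so the target fraction is f = 1000/3555 ≈ 0.281.
Interpolate at f ≈ 0.281 with slerp weights a = sin((1−f)δ)/sin δ ≈ 0.737, b = sin(fδ)/sin δ ≈ 0.295.
p = a·p₁ + b·p₂ ≈ (0.507, 0.304, 0.806); φ = arcsin(p_z) ≈ 53.73°, λ = atan2(p_y, p_x) ≈ 30.95°.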